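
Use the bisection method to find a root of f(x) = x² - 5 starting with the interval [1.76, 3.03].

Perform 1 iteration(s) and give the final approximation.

f(x) = x² - 5
Initial interval: [1.76, 3.03]

Iteration 1:
  c_1 = (1.760000 + 3.030000)/2 = 2.395000
  f(c_1) = f(2.395000) = 0.736025
  f(a) × f(c) < 0, new interval: [1.760000, 2.395000]

After 1 iteration(s), the approximation is c_1 = 2.395000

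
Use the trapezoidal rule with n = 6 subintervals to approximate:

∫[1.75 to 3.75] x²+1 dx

f(x) = x²+1
a = 1.75, b = 3.75, n = 6
h = (b - a)/n = 0.333333

Trapezoidal rule: (h/2)[f(x₀) + 2f(x₁) + 2f(x₂) + ... + f(xₙ)]

x_0 = 1.7500, f(x_0) = 4.062500, coefficient = 1
x_1 = 2.0833, f(x_1) = 5.340278, coefficient = 2
x_2 = 2.4167, f(x_2) = 6.840278, coefficient = 2
x_3 = 2.7500, f(x_3) = 8.562500, coefficient = 2
x_4 = 3.0833, f(x_4) = 10.506944, coefficient = 2
x_5 = 3.4167, f(x_5) = 12.673611, coefficient = 2
x_6 = 3.7500, f(x_6) = 15.062500, coefficient = 1

I ≈ (0.333333/2) × 106.972222 = 17.828704
Exact value: 17.791667
Error: 0.037037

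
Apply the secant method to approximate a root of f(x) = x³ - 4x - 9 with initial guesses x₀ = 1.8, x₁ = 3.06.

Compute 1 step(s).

f(x) = x³ - 4x - 9
x₀ = 1.8, x₁ = 3.06

Secant formula: x_{n+1} = x_n - f(x_n)(x_n - x_{n-1})/(f(x_n) - f(x_{n-1}))

Iteration 1:
  f(1.800000) = -10.368000
  f(3.060000) = 7.412616
  x_2 = 3.060000 - 7.412616×(3.060000 - 1.800000)/(7.412616 - (-10.368000))
       = 2.534715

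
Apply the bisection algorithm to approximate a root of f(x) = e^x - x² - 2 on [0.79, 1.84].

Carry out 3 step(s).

f(x) = e^x - x² - 2
Initial interval: [0.79, 1.84]

Iteration 1:
  c_1 = (0.790000 + 1.840000)/2 = 1.315000
  f(c_1) = f(1.315000) = -0.004474
  f(a) × f(c) ≥ 0, new interval: [1.315000, 1.840000]
Iteration 2:
  c_2 = (1.315000 + 1.840000)/2 = 1.577500
  f(c_2) = f(1.577500) = 0.354327
  f(a) × f(c) < 0, new interval: [1.315000, 1.577500]
Iteration 3:
  c_3 = (1.315000 + 1.577500)/2 = 1.446250
  f(c_3) = f(1.446250) = 0.155519
  f(a) × f(c) < 0, new interval: [1.315000, 1.446250]

After 3 iteration(s), the approximation is c_3 = 1.446250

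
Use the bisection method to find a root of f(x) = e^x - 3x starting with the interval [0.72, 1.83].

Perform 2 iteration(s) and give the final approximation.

f(x) = e^x - 3x
Initial interval: [0.72, 1.83]

Iteration 1:
  c_1 = (0.720000 + 1.830000)/2 = 1.275000
  f(c_1) = f(1.275000) = -0.246299
  f(a) × f(c) ≥ 0, new interval: [1.275000, 1.830000]
Iteration 2:
  c_2 = (1.275000 + 1.830000)/2 = 1.552500
  f(c_2) = f(1.552500) = 0.065764
  f(a) × f(c) < 0, new interval: [1.275000, 1.552500]

After 2 iteration(s), the approximation is c_2 = 1.552500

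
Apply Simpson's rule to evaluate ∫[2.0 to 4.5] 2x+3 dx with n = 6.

f(x) = 2x+3
a = 2.0, b = 4.5, n = 6
h = (b - a)/n = 0.416667

Simpson's rule: (h/3)[f(x₀) + 4f(x₁) + 2f(x₂) + ... + f(xₙ)]

x_0 = 2.0000, f(x_0) = 7.000000, coefficient = 1
x_1 = 2.4167, f(x_1) = 7.833333, coefficient = 4
x_2 = 2.8333, f(x_2) = 8.666667, coefficient = 2
x_3 = 3.2500, f(x_3) = 9.500000, coefficient = 4
x_4 = 3.6667, f(x_4) = 10.333333, coefficient = 2
x_5 = 4.0833, f(x_5) = 11.166667, coefficient = 4
x_6 = 4.5000, f(x_6) = 12.000000, coefficient = 1

I ≈ (0.416667/3) × 171.000000 = 23.750000
Exact value: 23.750000
Error: 0.000000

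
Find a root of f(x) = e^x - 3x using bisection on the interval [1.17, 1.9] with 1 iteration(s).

f(x) = e^x - 3x
Initial interval: [1.17, 1.9]

Iteration 1:
  c_1 = (1.170000 + 1.900000)/2 = 1.535000
  f(c_1) = f(1.535000) = 0.036326
  f(a) × f(c) < 0, new interval: [1.170000, 1.535000]

After 1 iteration(s), the approximation is c_1 = 1.535000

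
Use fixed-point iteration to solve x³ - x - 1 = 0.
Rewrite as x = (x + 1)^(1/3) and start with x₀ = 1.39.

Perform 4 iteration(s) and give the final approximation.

Equation: x³ - x - 1 = 0
Fixed-point form: x = (x + 1)^(1/3)
x₀ = 1.39

x_1 = g(1.390000) = 1.337004
x_2 = g(1.337004) = 1.327048
x_3 = g(1.327048) = 1.325160
x_4 = g(1.325160) = 1.324802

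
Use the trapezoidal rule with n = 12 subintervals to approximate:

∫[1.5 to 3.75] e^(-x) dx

f(x) = e^(-x)
a = 1.5, b = 3.75, n = 12
h = (b - a)/n = 0.187500

Trapezoidal rule: (h/2)[f(x₀) + 2f(x₁) + 2f(x₂) + ... + f(xₙ)]

x_0 = 1.5000, f(x_0) = 0.223130, coefficient = 1
x_1 = 1.6875, f(x_1) = 0.184981, coefficient = 2
x_2 = 1.8750, f(x_2) = 0.153355, coefficient = 2
x_3 = 2.0625, f(x_3) = 0.127136, coefficient = 2
x_4 = 2.2500, f(x_4) = 0.105399, coefficient = 2
x_5 = 2.4375, f(x_5) = 0.087379, coefficient = 2
x_6 = 2.6250, f(x_6) = 0.072440, coefficient = 2
x_7 = 2.8125, f(x_7) = 0.060055, coefficient = 2
x_8 = 3.0000, f(x_8) = 0.049787, coefficient = 2
x_9 = 3.1875, f(x_9) = 0.041275, coefficient = 2
x_10 = 3.3750, f(x_10) = 0.034218, coefficient = 2
x_11 = 3.5625, f(x_11) = 0.028368, coefficient = 2
x_12 = 3.7500, f(x_12) = 0.023518, coefficient = 1

I ≈ (0.187500/2) × 2.135433 = 0.200197
Exact value: 0.199612
Error: 0.000584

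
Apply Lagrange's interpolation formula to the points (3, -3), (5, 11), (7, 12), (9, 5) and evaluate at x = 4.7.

Lagrange interpolation formula:
P(x) = Σ yᵢ × Lᵢ(x)
where Lᵢ(x) = Π_{j≠i} (x - xⱼ)/(xᵢ - xⱼ)

L_0(4.7) = (4.7 - 5)/(3 - 5) × (4.7 - 7)/(3 - 7) × (4.7 - 9)/(3 - 9) = 0.061812
L_1(4.7) = (4.7 - 3)/(5 - 3) × (4.7 - 7)/(5 - 7) × (4.7 - 9)/(5 - 9) = 1.050812
L_2(4.7) = (4.7 - 3)/(7 - 3) × (4.7 - 5)/(7 - 5) × (4.7 - 9)/(7 - 9) = -0.137062
L_3(4.7) = (4.7 - 3)/(9 - 3) × (4.7 - 5)/(9 - 5) × (4.7 - 7)/(9 - 7) = 0.024437

P(4.7) = (-3)×L_0(4.7) + 11×L_1(4.7) + 12×L_2(4.7) + 5×L_3(4.7)
P(4.7) = 9.850938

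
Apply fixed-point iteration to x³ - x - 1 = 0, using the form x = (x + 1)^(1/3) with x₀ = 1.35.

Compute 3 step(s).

Equation: x³ - x - 1 = 0
Fixed-point form: x = (x + 1)^(1/3)
x₀ = 1.35

x_1 = g(1.350000) = 1.329503
x_2 = g(1.329503) = 1.325626
x_3 = g(1.325626) = 1.324890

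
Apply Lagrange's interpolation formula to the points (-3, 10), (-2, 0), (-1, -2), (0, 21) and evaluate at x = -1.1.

Lagrange interpolation formula:
P(x) = Σ yᵢ × Lᵢ(x)
where Lᵢ(x) = Π_{j≠i} (x - xⱼ)/(xᵢ - xⱼ)

L_0(-1.1) = (-1.1 - (-2))/(-3 - (-2)) × (-1.1 - (-1))/(-3 - (-1)) × (-1.1 - 0)/(-3 - 0) = -0.016500
L_1(-1.1) = (-1.1 - (-3))/(-2 - (-3)) × (-1.1 - (-1))/(-2 - (-1)) × (-1.1 - 0)/(-2 - 0) = 0.104500
L_2(-1.1) = (-1.1 - (-3))/(-1 - (-3)) × (-1.1 - (-2))/(-1 - (-2)) × (-1.1 - 0)/(-1 - 0) = 0.940500
L_3(-1.1) = (-1.1 - (-3))/(0 - (-3)) × (-1.1 - (-2))/(0 - (-2)) × (-1.1 - (-1))/(0 - (-1)) = -0.028500

P(-1.1) = 10×L_0(-1.1) + 0×L_1(-1.1) + (-2)×L_2(-1.1) + 21×L_3(-1.1)
P(-1.1) = -2.644500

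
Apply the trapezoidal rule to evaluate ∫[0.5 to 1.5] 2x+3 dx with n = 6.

f(x) = 2x+3
a = 0.5, b = 1.5, n = 6
h = (b - a)/n = 0.166667

Trapezoidal rule: (h/2)[f(x₀) + 2f(x₁) + 2f(x₂) + ... + f(xₙ)]

x_0 = 0.5000, f(x_0) = 4.000000, coefficient = 1
x_1 = 0.6667, f(x_1) = 4.333333, coefficient = 2
x_2 = 0.8333, f(x_2) = 4.666667, coefficient = 2
x_3 = 1.0000, f(x_3) = 5.000000, coefficient = 2
x_4 = 1.1667, f(x_4) = 5.333333, coefficient = 2
x_5 = 1.3333, f(x_5) = 5.666667, coefficient = 2
x_6 = 1.5000, f(x_6) = 6.000000, coefficient = 1

I ≈ (0.166667/2) × 60.000000 = 5.000000
Exact value: 5.000000
Error: 0.000000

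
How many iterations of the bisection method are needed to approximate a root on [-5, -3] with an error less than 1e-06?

We need (b-a)/2^n ≤ 1e-06
(-3 - (-5))/2^n ≤ 1e-06
2/2^n ≤ 1e-06
2^n ≥ 2000000
n ≥ log₂(2000000) = 20.93
n ≥ 21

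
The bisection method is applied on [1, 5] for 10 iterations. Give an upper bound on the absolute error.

Bisection error bound: |error| ≤ (b-a)/2^n
|error| ≤ (5 - 1)/2^10 = 4/2^10
|error| ≤ 0.0039062500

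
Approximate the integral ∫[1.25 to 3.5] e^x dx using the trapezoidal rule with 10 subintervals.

f(x) = e^x
a = 1.25, b = 3.5, n = 10
h = (b - a)/n = 0.225000

Trapezoidal rule: (h/2)[f(x₀) + 2f(x₁) + 2f(x₂) + ... + f(xₙ)]

x_0 = 1.2500, f(x_0) = 3.490343, coefficient = 1
x_1 = 1.4750, f(x_1) = 4.371036, coefficient = 2
x_2 = 1.7000, f(x_2) = 5.473947, coefficient = 2
x_3 = 1.9250, f(x_3) = 6.855149, coefficient = 2
x_4 = 2.1500, f(x_4) = 8.584858, coefficient = 2
x_5 = 2.3750, f(x_5) = 10.751013, coefficient = 2
x_6 = 2.6000, f(x_6) = 13.463738, coefficient = 2
x_7 = 2.8250, f(x_7) = 16.860945, coefficient = 2
x_8 = 3.0500, f(x_8) = 21.115344, coefficient = 2
x_9 = 3.2750, f(x_9) = 26.443225, coefficient = 2
x_10 = 3.5000, f(x_10) = 33.115452, coefficient = 1

I ≈ (0.225000/2) × 264.444308 = 29.749985
Exact value: 29.625109
Error: 0.124876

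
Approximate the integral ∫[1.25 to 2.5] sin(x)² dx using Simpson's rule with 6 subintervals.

f(x) = sin(x)²
a = 1.25, b = 2.5, n = 6
h = (b - a)/n = 0.208333

Simpson's rule: (h/3)[f(x₀) + 4f(x₁) + 2f(x₂) + ... + f(xₙ)]

x_0 = 1.2500, f(x_0) = 0.900572, coefficient = 1
x_1 = 1.4583, f(x_1) = 0.987405, coefficient = 4
x_2 = 1.6667, f(x_2) = 0.990837, coefficient = 2
x_3 = 1.8750, f(x_3) = 0.910280, coefficient = 4
x_4 = 2.0833, f(x_4) = 0.759518, coefficient = 2
x_5 = 2.2917, f(x_5) = 0.564349, coefficient = 4
x_6 = 2.5000, f(x_6) = 0.358169, coefficient = 1

I ≈ (0.208333/3) × 14.607586 = 1.014416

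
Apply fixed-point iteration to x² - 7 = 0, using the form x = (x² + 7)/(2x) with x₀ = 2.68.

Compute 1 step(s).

Equation: x² - 7 = 0
Fixed-point form: x = (x² + 7)/(2x)
x₀ = 2.68

x_1 = g(2.680000) = 2.645970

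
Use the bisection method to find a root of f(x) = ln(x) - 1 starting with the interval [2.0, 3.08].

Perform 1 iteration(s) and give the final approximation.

f(x) = ln(x) - 1
Initial interval: [2.0, 3.08]

Iteration 1:
  c_1 = (2.000000 + 3.080000)/2 = 2.540000
  f(c_1) = f(2.540000) = -0.067836
  f(a) × f(c) ≥ 0, new interval: [2.540000, 3.080000]

After 1 iteration(s), the approximation is c_1 = 2.540000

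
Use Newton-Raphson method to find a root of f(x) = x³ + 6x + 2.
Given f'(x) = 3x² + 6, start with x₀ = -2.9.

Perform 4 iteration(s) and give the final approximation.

f(x) = x³ + 6x + 2
f'(x) = 3x² + 6
x₀ = -2.9

Newton-Raphson formula: x_{n+1} = x_n - f(x_n)/f'(x_n)

Iteration 1:
  f(-2.900000) = -39.789000
  f'(-2.900000) = 31.230000
  x_1 = -2.900000 - (-39.789000)/31.230000 = -1.625937
Iteration 2:
  f(-1.625937) = -12.054059
  f'(-1.625937) = 13.931009
  x_2 = -1.625937 - (-12.054059)/13.931009 = -0.760668
Iteration 3:
  f(-0.760668) = -3.004146
  f'(-0.760668) = 7.735849
  x_3 = -0.760668 - (-3.004146)/7.735849 = -0.372328
Iteration 4:
  f(-0.372328) = -0.285581
  f'(-0.372328) = 6.415884
  x_4 = -0.372328 - (-0.285581)/6.415884 = -0.327816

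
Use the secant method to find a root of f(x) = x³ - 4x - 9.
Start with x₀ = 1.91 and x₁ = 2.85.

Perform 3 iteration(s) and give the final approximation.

f(x) = x³ - 4x - 9
x₀ = 1.91, x₁ = 2.85

Secant formula: x_{n+1} = x_n - f(x_n)(x_n - x_{n-1})/(f(x_n) - f(x_{n-1}))

Iteration 1:
  f(1.910000) = -9.672129
  f(2.850000) = 2.749125
  x_2 = 2.850000 - 2.749125×(2.850000 - 1.910000)/(2.749125 - (-9.672129))
       = 2.641955
Iteration 2:
  f(2.850000) = 2.749125
  f(2.641955) = -1.127166
  x_3 = 2.641955 - (-1.127166)×(2.641955 - 2.850000)/(-1.127166 - 2.749125)
       = 2.702451
Iteration 3:
  f(2.641955) = -1.127166
  f(2.702451) = -0.073144
  x_4 = 2.702451 - (-0.073144)×(2.702451 - 2.641955)/(-0.073144 - (-1.127166))
       = 2.706650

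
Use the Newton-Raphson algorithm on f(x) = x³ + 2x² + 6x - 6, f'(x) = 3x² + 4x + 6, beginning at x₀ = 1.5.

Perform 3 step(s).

f(x) = x³ + 2x² + 6x - 6
f'(x) = 3x² + 4x + 6
x₀ = 1.5

Newton-Raphson formula: x_{n+1} = x_n - f(x_n)/f'(x_n)

Iteration 1:
  f(1.500000) = 10.875000
  f'(1.500000) = 18.750000
  x_1 = 1.500000 - 10.875000/18.750000 = 0.920000
Iteration 2:
  f(0.920000) = 1.991488
  f'(0.920000) = 12.219200
  x_2 = 0.920000 - 1.991488/12.219200 = 0.757020
Iteration 3:
  f(0.757020) = 0.122109
  f'(0.757020) = 10.747316
  x_3 = 0.757020 - 0.122109/10.747316 = 0.745658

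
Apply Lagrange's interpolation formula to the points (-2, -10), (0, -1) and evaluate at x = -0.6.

Lagrange interpolation formula:
P(x) = Σ yᵢ × Lᵢ(x)
where Lᵢ(x) = Π_{j≠i} (x - xⱼ)/(xᵢ - xⱼ)

L_0(-0.6) = (-0.6 - 0)/(-2 - 0) = 0.300000
L_1(-0.6) = (-0.6 - (-2))/(0 - (-2)) = 0.700000

P(-0.6) = (-10)×L_0(-0.6) + (-1)×L_1(-0.6)
P(-0.6) = -3.700000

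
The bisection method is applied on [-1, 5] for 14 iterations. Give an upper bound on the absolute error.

Bisection error bound: |error| ≤ (b-a)/2^n
|error| ≤ (5 - (-1))/2^14 = 6/2^14
|error| ≤ 0.0003662109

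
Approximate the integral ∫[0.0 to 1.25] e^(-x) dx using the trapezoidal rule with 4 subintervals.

f(x) = e^(-x)
a = 0.0, b = 1.25, n = 4
h = (b - a)/n = 0.312500

Trapezoidal rule: (h/2)[f(x₀) + 2f(x₁) + 2f(x₂) + ... + f(xₙ)]

x_0 = 0.0000, f(x_0) = 1.000000, coefficient = 1
x_1 = 0.3125, f(x_1) = 0.731616, coefficient = 2
x_2 = 0.6250, f(x_2) = 0.535261, coefficient = 2
x_3 = 0.9375, f(x_3) = 0.391606, coefficient = 2
x_4 = 1.2500, f(x_4) = 0.286505, coefficient = 1

I ≈ (0.312500/2) × 4.603470 = 0.719292
Exact value: 0.713495
Error: 0.005797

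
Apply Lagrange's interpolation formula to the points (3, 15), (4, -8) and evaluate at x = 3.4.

Lagrange interpolation formula:
P(x) = Σ yᵢ × Lᵢ(x)
where Lᵢ(x) = Π_{j≠i} (x - xⱼ)/(xᵢ - xⱼ)

L_0(3.4) = (3.4 - 4)/(3 - 4) = 0.600000
L_1(3.4) = (3.4 - 3)/(4 - 3) = 0.400000

P(3.4) = 15×L_0(3.4) + (-8)×L_1(3.4)
P(3.4) = 5.800000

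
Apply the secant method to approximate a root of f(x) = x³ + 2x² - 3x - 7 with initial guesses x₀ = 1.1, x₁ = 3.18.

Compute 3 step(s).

f(x) = x³ + 2x² - 3x - 7
x₀ = 1.1, x₁ = 3.18

Secant formula: x_{n+1} = x_n - f(x_n)(x_n - x_{n-1})/(f(x_n) - f(x_{n-1}))

Iteration 1:
  f(1.100000) = -6.549000
  f(3.180000) = 35.842232
  x_2 = 3.180000 - 35.842232×(3.180000 - 1.100000)/(35.842232 - (-6.549000))
       = 1.421338
Iteration 2:
  f(3.180000) = 35.842232
  f(1.421338) = -4.352220
  x_3 = 1.421338 - (-4.352220)×(1.421338 - 3.180000)/(-4.352220 - 35.842232)
       = 1.611765
Iteration 3:
  f(1.421338) = -4.352220
  f(1.611765) = -2.452707
  x_4 = 1.611765 - (-2.452707)×(1.611765 - 1.421338)/(-2.452707 - (-4.352220))
       = 1.857649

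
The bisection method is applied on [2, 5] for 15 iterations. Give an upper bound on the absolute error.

Bisection error bound: |error| ≤ (b-a)/2^n
|error| ≤ (5 - 2)/2^15 = 3/2^15
|error| ≤ 0.0000915527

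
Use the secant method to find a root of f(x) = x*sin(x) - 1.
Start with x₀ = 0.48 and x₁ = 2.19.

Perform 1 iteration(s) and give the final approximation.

f(x) = x*sin(x) - 1
x₀ = 0.48, x₁ = 2.19

Secant formula: x_{n+1} = x_n - f(x_n)(x_n - x_{n-1})/(f(x_n) - f(x_{n-1}))

Iteration 1:
  f(0.480000) = -0.778346
  f(2.190000) = 0.783407
  x_2 = 2.190000 - 0.783407×(2.190000 - 0.480000)/(0.783407 - (-0.778346))
       = 1.332230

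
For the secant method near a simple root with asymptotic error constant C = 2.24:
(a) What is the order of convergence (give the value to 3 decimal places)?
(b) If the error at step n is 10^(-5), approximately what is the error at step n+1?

(a) Secant method has superlinear convergence with order φ = (1+√5)/2 ≈ 1.618.
    This means |e_{n+1}| ≈ C|e_n|^1.618.

(b) With |e_n| = 10^(-5) and C = 2.24:
    |e_{n+1}| ≈ 2.24 × (10^(-5))^1.618 = 2.24 × 10^(-8.09)

(a) ≈ 1.618 (golden ratio); (b) |e_{n+1}| ≈ 1.820e-08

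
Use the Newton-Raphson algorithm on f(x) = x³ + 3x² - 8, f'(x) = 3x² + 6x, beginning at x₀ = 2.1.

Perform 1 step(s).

f(x) = x³ + 3x² - 8
f'(x) = 3x² + 6x
x₀ = 2.1

Newton-Raphson formula: x_{n+1} = x_n - f(x_n)/f'(x_n)

Iteration 1:
  f(2.100000) = 14.491000
  f'(2.100000) = 25.830000
  x_1 = 2.100000 - 14.491000/25.830000 = 1.538986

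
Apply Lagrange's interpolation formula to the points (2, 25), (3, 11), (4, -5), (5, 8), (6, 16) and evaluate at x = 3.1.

Lagrange interpolation formula:
P(x) = Σ yᵢ × Lᵢ(x)
where Lᵢ(x) = Π_{j≠i} (x - xⱼ)/(xᵢ - xⱼ)

L_0(3.1) = (3.1 - 3)/(2 - 3) × (3.1 - 4)/(2 - 4) × (3.1 - 5)/(2 - 5) × (3.1 - 6)/(2 - 6) = -0.020663
L_1(3.1) = (3.1 - 2)/(3 - 2) × (3.1 - 4)/(3 - 4) × (3.1 - 5)/(3 - 5) × (3.1 - 6)/(3 - 6) = 0.909150
L_2(3.1) = (3.1 - 2)/(4 - 2) × (3.1 - 3)/(4 - 3) × (3.1 - 5)/(4 - 5) × (3.1 - 6)/(4 - 6) = 0.151525
L_3(3.1) = (3.1 - 2)/(5 - 2) × (3.1 - 3)/(5 - 3) × (3.1 - 4)/(5 - 4) × (3.1 - 6)/(5 - 6) = -0.047850
L_4(3.1) = (3.1 - 2)/(6 - 2) × (3.1 - 3)/(6 - 3) × (3.1 - 4)/(6 - 4) × (3.1 - 5)/(6 - 5) = 0.007838

P(3.1) = 25×L_0(3.1) + 11×L_1(3.1) + (-5)×L_2(3.1) + 8×L_3(3.1) + 16×L_4(3.1)
P(3.1) = 8.469062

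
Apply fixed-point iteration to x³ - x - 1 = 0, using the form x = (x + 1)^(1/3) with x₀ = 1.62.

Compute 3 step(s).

Equation: x³ - x - 1 = 0
Fixed-point form: x = (x + 1)^(1/3)
x₀ = 1.62

x_1 = g(1.620000) = 1.378586
x_2 = g(1.378586) = 1.334872
x_3 = g(1.334872) = 1.326644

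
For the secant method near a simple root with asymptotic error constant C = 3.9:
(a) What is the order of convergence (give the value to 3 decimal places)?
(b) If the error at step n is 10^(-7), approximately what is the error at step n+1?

(a) Secant method has superlinear convergence with order φ = (1+√5)/2 ≈ 1.618.
    This means |e_{n+1}| ≈ C|e_n|^1.618.

(b) With |e_n| = 10^(-7) and C = 3.9:
    |e_{n+1}| ≈ 3.9 × (10^(-7))^1.618 = 3.9 × 10^(-11.33)

(a) ≈ 1.618 (golden ratio); (b) |e_{n+1}| ≈ 1.840e-11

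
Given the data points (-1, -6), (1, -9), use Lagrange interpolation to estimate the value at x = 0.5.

Lagrange interpolation formula:
P(x) = Σ yᵢ × Lᵢ(x)
where Lᵢ(x) = Π_{j≠i} (x - xⱼ)/(xᵢ - xⱼ)

L_0(0.5) = (0.5 - 1)/(-1 - 1) = 0.250000
L_1(0.5) = (0.5 - (-1))/(1 - (-1)) = 0.750000

P(0.5) = (-6)×L_0(0.5) + (-9)×L_1(0.5)
P(0.5) = -8.250000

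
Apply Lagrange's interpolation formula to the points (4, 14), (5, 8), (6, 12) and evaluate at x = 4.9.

Lagrange interpolation formula:
P(x) = Σ yᵢ × Lᵢ(x)
where Lᵢ(x) = Π_{j≠i} (x - xⱼ)/(xᵢ - xⱼ)

L_0(4.9) = (4.9 - 5)/(4 - 5) × (4.9 - 6)/(4 - 6) = 0.055000
L_1(4.9) = (4.9 - 4)/(5 - 4) × (4.9 - 6)/(5 - 6) = 0.990000
L_2(4.9) = (4.9 - 4)/(6 - 4) × (4.9 - 5)/(6 - 5) = -0.045000

P(4.9) = 14×L_0(4.9) + 8×L_1(4.9) + 12×L_2(4.9)
P(4.9) = 8.150000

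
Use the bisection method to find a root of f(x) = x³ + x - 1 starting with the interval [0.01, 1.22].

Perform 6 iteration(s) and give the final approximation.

f(x) = x³ + x - 1
Initial interval: [0.01, 1.22]

Iteration 1:
  c_1 = (0.010000 + 1.220000)/2 = 0.615000
  f(c_1) = f(0.615000) = -0.152392
  f(a) × f(c) ≥ 0, new interval: [0.615000, 1.220000]
Iteration 2:
  c_2 = (0.615000 + 1.220000)/2 = 0.917500
  f(c_2) = f(0.917500) = 0.689857
  f(a) × f(c) < 0, new interval: [0.615000, 0.917500]
Iteration 3:
  c_3 = (0.615000 + 0.917500)/2 = 0.766250
  f(c_3) = f(0.766250) = 0.216145
  f(a) × f(c) < 0, new interval: [0.615000, 0.766250]
Iteration 4:
  c_4 = (0.615000 + 0.766250)/2 = 0.690625
  f(c_4) = f(0.690625) = 0.020027
  f(a) × f(c) < 0, new interval: [0.615000, 0.690625]
Iteration 5:
  c_5 = (0.615000 + 0.690625)/2 = 0.652813
  f(c_5) = f(0.652813) = -0.068982
  f(a) × f(c) ≥ 0, new interval: [0.652813, 0.690625]
Iteration 6:
  c_6 = (0.652813 + 0.690625)/2 = 0.671719
  f(c_6) = f(0.671719) = -0.025198
  f(a) × f(c) ≥ 0, new interval: [0.671719, 0.690625]

After 6 iteration(s), the approximation is c_6 = 0.671719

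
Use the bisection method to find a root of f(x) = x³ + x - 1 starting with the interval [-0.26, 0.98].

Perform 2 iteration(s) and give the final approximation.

f(x) = x³ + x - 1
Initial interval: [-0.26, 0.98]

Iteration 1:
  c_1 = (-0.260000 + 0.980000)/2 = 0.360000
  f(c_1) = f(0.360000) = -0.593344
  f(a) × f(c) ≥ 0, new interval: [0.360000, 0.980000]
Iteration 2:
  c_2 = (0.360000 + 0.980000)/2 = 0.670000
  f(c_2) = f(0.670000) = -0.029237
  f(a) × f(c) ≥ 0, new interval: [0.670000, 0.980000]

After 2 iteration(s), the approximation is c_2 = 0.670000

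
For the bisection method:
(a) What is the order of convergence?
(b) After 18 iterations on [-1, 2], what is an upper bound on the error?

(a) Bisection has linear (order 1) convergence; the error is halved each step.

(b) Error bound = (b-a)/2^n = (2 - (-1))/2^{18}
    = 3/2^{18}

(a) 1 (linear); (b) error ≤ 1.14e-05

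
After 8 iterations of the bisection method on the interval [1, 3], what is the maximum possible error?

Bisection error bound: |error| ≤ (b-a)/2^n
|error| ≤ (3 - 1)/2^8 = 2/2^8
|error| ≤ 0.0078125000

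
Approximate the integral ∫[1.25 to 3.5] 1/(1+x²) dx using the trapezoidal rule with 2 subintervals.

f(x) = 1/(1+x²)
a = 1.25, b = 3.5, n = 2
h = (b - a)/n = 1.125000

Trapezoidal rule: (h/2)[f(x₀) + 2f(x₁) + 2f(x₂) + ... + f(xₙ)]

x_0 = 1.2500, f(x_0) = 0.390244, coefficient = 1
x_1 = 2.3750, f(x_1) = 0.150588, coefficient = 2
x_2 = 3.5000, f(x_2) = 0.075472, coefficient = 1

I ≈ (1.125000/2) × 0.766892 = 0.431377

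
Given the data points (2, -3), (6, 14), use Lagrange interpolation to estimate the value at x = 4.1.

Lagrange interpolation formula:
P(x) = Σ yᵢ × Lᵢ(x)
where Lᵢ(x) = Π_{j≠i} (x - xⱼ)/(xᵢ - xⱼ)

L_0(4.1) = (4.1 - 6)/(2 - 6) = 0.475000
L_1(4.1) = (4.1 - 2)/(6 - 2) = 0.525000

P(4.1) = (-3)×L_0(4.1) + 14×L_1(4.1)
P(4.1) = 5.925000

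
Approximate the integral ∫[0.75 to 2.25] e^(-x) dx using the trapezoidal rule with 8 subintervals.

f(x) = e^(-x)
a = 0.75, b = 2.25, n = 8
h = (b - a)/n = 0.187500

Trapezoidal rule: (h/2)[f(x₀) + 2f(x₁) + 2f(x₂) + ... + f(xₙ)]

x_0 = 0.7500, f(x_0) = 0.472367, coefficient = 1
x_1 = 0.9375, f(x_1) = 0.391606, coefficient = 2
x_2 = 1.1250, f(x_2) = 0.324652, coefficient = 2
x_3 = 1.3125, f(x_3) = 0.269146, coefficient = 2
x_4 = 1.5000, f(x_4) = 0.223130, coefficient = 2
x_5 = 1.6875, f(x_5) = 0.184981, coefficient = 2
x_6 = 1.8750, f(x_6) = 0.153355, coefficient = 2
x_7 = 2.0625, f(x_7) = 0.127136, coefficient = 2
x_8 = 2.2500, f(x_8) = 0.105399, coefficient = 1

I ≈ (0.187500/2) × 3.925779 = 0.368042
Exact value: 0.366967
Error: 0.001074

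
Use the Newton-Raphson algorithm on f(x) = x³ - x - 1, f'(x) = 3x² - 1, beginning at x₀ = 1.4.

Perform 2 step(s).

f(x) = x³ - x - 1
f'(x) = 3x² - 1
x₀ = 1.4

Newton-Raphson formula: x_{n+1} = x_n - f(x_n)/f'(x_n)

Iteration 1:
  f(1.400000) = 0.344000
  f'(1.400000) = 4.880000
  x_1 = 1.400000 - 0.344000/4.880000 = 1.329508
Iteration 2:
  f(1.329508) = 0.020520
  f'(1.329508) = 4.302776
  x_2 = 1.329508 - 0.020520/4.302776 = 1.324739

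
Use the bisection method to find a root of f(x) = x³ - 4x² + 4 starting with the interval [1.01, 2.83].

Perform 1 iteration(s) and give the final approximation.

f(x) = x³ - 4x² + 4
Initial interval: [1.01, 2.83]

Iteration 1:
  c_1 = (1.010000 + 2.830000)/2 = 1.920000
  f(c_1) = f(1.920000) = -3.667712
  f(a) × f(c) < 0, new interval: [1.010000, 1.920000]

After 1 iteration(s), the approximation is c_1 = 1.920000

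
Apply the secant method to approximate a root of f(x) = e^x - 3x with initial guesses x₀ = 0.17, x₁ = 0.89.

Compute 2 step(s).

f(x) = e^x - 3x
x₀ = 0.17, x₁ = 0.89

Secant formula: x_{n+1} = x_n - f(x_n)(x_n - x_{n-1})/(f(x_n) - f(x_{n-1}))

Iteration 1:
  f(0.170000) = 0.675305
  f(0.890000) = -0.234870
  x_2 = 0.890000 - (-0.234870)×(0.890000 - 0.170000)/(-0.234870 - 0.675305)
       = 0.704204
Iteration 2:
  f(0.890000) = -0.234870
  f(0.704204) = -0.090376
  x_3 = 0.704204 - (-0.090376)×(0.704204 - 0.890000)/(-0.090376 - (-0.234870))
       = 0.587996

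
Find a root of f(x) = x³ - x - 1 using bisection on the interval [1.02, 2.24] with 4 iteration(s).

f(x) = x³ - x - 1
Initial interval: [1.02, 2.24]

Iteration 1:
  c_1 = (1.020000 + 2.240000)/2 = 1.630000
  f(c_1) = f(1.630000) = 1.700747
  f(a) × f(c) < 0, new interval: [1.020000, 1.630000]
Iteration 2:
  c_2 = (1.020000 + 1.630000)/2 = 1.325000
  f(c_2) = f(1.325000) = 0.001203
  f(a) × f(c) < 0, new interval: [1.020000, 1.325000]
Iteration 3:
  c_3 = (1.020000 + 1.325000)/2 = 1.172500
  f(c_3) = f(1.172500) = -0.560598
  f(a) × f(c) ≥ 0, new interval: [1.172500, 1.325000]
Iteration 4:
  c_4 = (1.172500 + 1.325000)/2 = 1.248750
  f(c_4) = f(1.248750) = -0.301479
  f(a) × f(c) ≥ 0, new interval: [1.248750, 1.325000]

After 4 iteration(s), the approximation is c_4 = 1.248750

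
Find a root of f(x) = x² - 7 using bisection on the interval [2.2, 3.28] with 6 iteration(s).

f(x) = x² - 7
Initial interval: [2.2, 3.28]

Iteration 1:
  c_1 = (2.200000 + 3.280000)/2 = 2.740000
  f(c_1) = f(2.740000) = 0.507600
  f(a) × f(c) < 0, new interval: [2.200000, 2.740000]
Iteration 2:
  c_2 = (2.200000 + 2.740000)/2 = 2.470000
  f(c_2) = f(2.470000) = -0.899100
  f(a) × f(c) ≥ 0, new interval: [2.470000, 2.740000]
Iteration 3:
  c_3 = (2.470000 + 2.740000)/2 = 2.605000
  f(c_3) = f(2.605000) = -0.213975
  f(a) × f(c) ≥ 0, new interval: [2.605000, 2.740000]
Iteration 4:
  c_4 = (2.605000 + 2.740000)/2 = 2.672500
  f(c_4) = f(2.672500) = 0.142256
  f(a) × f(c) < 0, new interval: [2.605000, 2.672500]
Iteration 5:
  c_5 = (2.605000 + 2.672500)/2 = 2.638750
  f(c_5) = f(2.638750) = -0.036998
  f(a) × f(c) ≥ 0, new interval: [2.638750, 2.672500]
Iteration 6:
  c_6 = (2.638750 + 2.672500)/2 = 2.655625
  f(c_6) = f(2.655625) = 0.052344
  f(a) × f(c) < 0, new interval: [2.638750, 2.655625]

After 6 iteration(s), the approximation is c_6 = 2.655625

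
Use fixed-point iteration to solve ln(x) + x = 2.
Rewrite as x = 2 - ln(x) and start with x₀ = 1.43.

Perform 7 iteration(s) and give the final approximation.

Equation: ln(x) + x = 2
Fixed-point form: x = 2 - ln(x)
x₀ = 1.43

x_1 = g(1.430000) = 1.642326
x_2 = g(1.642326) = 1.503887
x_3 = g(1.503887) = 1.591947
x_4 = g(1.591947) = 1.535042
x_5 = g(1.535042) = 1.571442
x_6 = g(1.571442) = 1.548006
x_7 = g(1.548006) = 1.563032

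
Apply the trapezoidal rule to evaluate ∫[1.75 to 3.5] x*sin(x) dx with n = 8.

f(x) = x*sin(x)
a = 1.75, b = 3.5, n = 8
h = (b - a)/n = 0.218750

Trapezoidal rule: (h/2)[f(x₀) + 2f(x₁) + 2f(x₂) + ... + f(xₙ)]

x_0 = 1.7500, f(x_0) = 1.721975, coefficient = 1
x_1 = 1.9688, f(x_1) = 1.814904, coefficient = 2
x_2 = 2.1875, f(x_2) = 1.784539, coefficient = 2
x_3 = 2.4062, f(x_3) = 1.614212, coefficient = 2
x_4 = 2.6250, f(x_4) = 1.296541, coefficient = 2
x_5 = 2.8438, f(x_5) = 0.834523, coefficient = 2
x_6 = 3.0625, f(x_6) = 0.241969, coefficient = 2
x_7 = 3.2812, f(x_7) = -0.456762, coefficient = 2
x_8 = 3.5000, f(x_8) = -1.227741, coefficient = 1

I ≈ (0.218750/2) × 14.754083 = 1.613728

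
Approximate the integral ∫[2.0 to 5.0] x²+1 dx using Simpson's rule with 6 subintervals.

f(x) = x²+1
a = 2.0, b = 5.0, n = 6
h = (b - a)/n = 0.500000

Simpson's rule: (h/3)[f(x₀) + 4f(x₁) + 2f(x₂) + ... + f(xₙ)]

x_0 = 2.0000, f(x_0) = 5.000000, coefficient = 1
x_1 = 2.5000, f(x_1) = 7.250000, coefficient = 4
x_2 = 3.0000, f(x_2) = 10.000000, coefficient = 2
x_3 = 3.5000, f(x_3) = 13.250000, coefficient = 4
x_4 = 4.0000, f(x_4) = 17.000000, coefficient = 2
x_5 = 4.5000, f(x_5) = 21.250000, coefficient = 4
x_6 = 5.0000, f(x_6) = 26.000000, coefficient = 1

I ≈ (0.500000/3) × 252.000000 = 42.000000
Exact value: 42.000000
Error: 0.000000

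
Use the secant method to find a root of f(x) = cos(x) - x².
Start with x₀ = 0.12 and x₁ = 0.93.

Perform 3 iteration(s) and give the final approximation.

f(x) = cos(x) - x²
x₀ = 0.12, x₁ = 0.93

Secant formula: x_{n+1} = x_n - f(x_n)(x_n - x_{n-1})/(f(x_n) - f(x_{n-1}))

Iteration 1:
  f(0.120000) = 0.978409
  f(0.930000) = -0.267066
  x_2 = 0.930000 - (-0.267066)×(0.930000 - 0.120000)/(-0.267066 - 0.978409)
       = 0.756312
Iteration 2:
  f(0.930000) = -0.267066
  f(0.756312) = 0.155363
  x_3 = 0.756312 - 0.155363×(0.756312 - 0.930000)/(0.155363 - (-0.267066))
       = 0.820192
Iteration 3:
  f(0.756312) = 0.155363
  f(0.820192) = 0.009366
  x_4 = 0.820192 - 0.009366×(0.820192 - 0.756312)/(0.009366 - 0.155363)
       = 0.824290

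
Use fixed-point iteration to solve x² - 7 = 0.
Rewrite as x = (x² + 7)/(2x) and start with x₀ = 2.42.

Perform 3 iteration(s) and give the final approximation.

Equation: x² - 7 = 0
Fixed-point form: x = (x² + 7)/(2x)
x₀ = 2.42

x_1 = g(2.420000) = 2.656281
x_2 = g(2.656281) = 2.645772
x_3 = g(2.645772) = 2.645751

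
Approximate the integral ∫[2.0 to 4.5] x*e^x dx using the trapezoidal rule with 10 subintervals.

f(x) = x*e^x
a = 2.0, b = 4.5, n = 10
h = (b - a)/n = 0.250000

Trapezoidal rule: (h/2)[f(x₀) + 2f(x₁) + 2f(x₂) + ... + f(xₙ)]

x_0 = 2.0000, f(x_0) = 14.778112, coefficient = 1
x_1 = 2.2500, f(x_1) = 21.347406, coefficient = 2
x_2 = 2.5000, f(x_2) = 30.456235, coefficient = 2
x_3 = 2.7500, f(x_3) = 43.017238, coefficient = 2
x_4 = 3.0000, f(x_4) = 60.256611, coefficient = 2
x_5 = 3.2500, f(x_5) = 83.818605, coefficient = 2
x_6 = 3.5000, f(x_6) = 115.904082, coefficient = 2
x_7 = 3.7500, f(x_7) = 159.454058, coefficient = 2
x_8 = 4.0000, f(x_8) = 218.392600, coefficient = 2
x_9 = 4.2500, f(x_9) = 297.948002, coefficient = 2
x_10 = 4.5000, f(x_10) = 405.077091, coefficient = 1

I ≈ (0.250000/2) × 2481.044874 = 310.130609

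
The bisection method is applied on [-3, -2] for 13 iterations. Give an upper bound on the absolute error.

Bisection error bound: |error| ≤ (b-a)/2^n
|error| ≤ (-2 - (-3))/2^13 = 1/2^13
|error| ≤ 0.0001220703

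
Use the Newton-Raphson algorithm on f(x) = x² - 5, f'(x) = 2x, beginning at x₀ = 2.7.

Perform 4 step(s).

f(x) = x² - 5
f'(x) = 2x
x₀ = 2.7

Newton-Raphson formula: x_{n+1} = x_n - f(x_n)/f'(x_n)

Iteration 1:
  f(2.700000) = 2.290000
  f'(2.700000) = 5.400000
  x_1 = 2.700000 - 2.290000/5.400000 = 2.275926
Iteration 2:
  f(2.275926) = 0.179839
  f'(2.275926) = 4.551852
  x_2 = 2.275926 - 0.179839/4.551852 = 2.236417
Iteration 3:
  f(2.236417) = 0.001561
  f'(2.236417) = 4.472834
  x_3 = 2.236417 - 0.001561/4.472834 = 2.236068
Iteration 4:
  f(2.236068) = 0.000000
  f'(2.236068) = 4.472136
  x_4 = 2.236068 - 0.000000/4.472136 = 2.236068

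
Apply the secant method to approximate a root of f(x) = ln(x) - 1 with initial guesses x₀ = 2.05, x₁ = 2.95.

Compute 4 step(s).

f(x) = ln(x) - 1
x₀ = 2.05, x₁ = 2.95

Secant formula: x_{n+1} = x_n - f(x_n)(x_n - x_{n-1})/(f(x_n) - f(x_{n-1}))

Iteration 1:
  f(2.050000) = -0.282160
  f(2.950000) = 0.081805
  x_2 = 2.950000 - 0.081805×(2.950000 - 2.050000)/(0.081805 - (-0.282160))
       = 2.747715
Iteration 2:
  f(2.950000) = 0.081805
  f(2.747715) = 0.010770
  x_3 = 2.747715 - 0.010770×(2.747715 - 2.950000)/(0.010770 - 0.081805)
       = 2.717047
Iteration 3:
  f(2.747715) = 0.010770
  f(2.717047) = -0.000454
  x_4 = 2.717047 - (-0.000454)×(2.717047 - 2.747715)/(-0.000454 - 0.010770)
       = 2.718289
Iteration 4:
  f(2.717047) = -0.000454
  f(2.718289) = 0.000002
  x_5 = 2.718289 - 0.000002×(2.718289 - 2.717047)/(0.000002 - (-0.000454))
       = 2.718282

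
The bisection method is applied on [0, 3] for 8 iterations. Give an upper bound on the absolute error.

Bisection error bound: |error| ≤ (b-a)/2^n
|error| ≤ (3 - 0)/2^8 = 3/2^8
|error| ≤ 0.0117187500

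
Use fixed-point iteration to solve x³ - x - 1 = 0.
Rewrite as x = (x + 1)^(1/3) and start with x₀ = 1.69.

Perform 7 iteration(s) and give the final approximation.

Equation: x³ - x - 1 = 0
Fixed-point form: x = (x + 1)^(1/3)
x₀ = 1.69

x_1 = g(1.690000) = 1.390755
x_2 = g(1.390755) = 1.337145
x_3 = g(1.337145) = 1.327074
x_4 = g(1.327074) = 1.325165
x_5 = g(1.325165) = 1.324803
x_6 = g(1.324803) = 1.324734
x_7 = g(1.324734) = 1.324721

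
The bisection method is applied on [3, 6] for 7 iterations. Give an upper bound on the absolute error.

Bisection error bound: |error| ≤ (b-a)/2^n
|error| ≤ (6 - 3)/2^7 = 3/2^7
|error| ≤ 0.0234375000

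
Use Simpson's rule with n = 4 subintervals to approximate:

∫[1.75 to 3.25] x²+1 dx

f(x) = x²+1
a = 1.75, b = 3.25, n = 4
h = (b - a)/n = 0.375000

Simpson's rule: (h/3)[f(x₀) + 4f(x₁) + 2f(x₂) + ... + f(xₙ)]

x_0 = 1.7500, f(x_0) = 4.062500, coefficient = 1
x_1 = 2.1250, f(x_1) = 5.515625, coefficient = 4
x_2 = 2.5000, f(x_2) = 7.250000, coefficient = 2
x_3 = 2.8750, f(x_3) = 9.265625, coefficient = 4
x_4 = 3.2500, f(x_4) = 11.562500, coefficient = 1

I ≈ (0.375000/3) × 89.250000 = 11.156250
Exact value: 11.156250
Error: 0.000000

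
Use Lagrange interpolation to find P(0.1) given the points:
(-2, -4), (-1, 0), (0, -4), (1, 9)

Lagrange interpolation formula:
P(x) = Σ yᵢ × Lᵢ(x)
where Lᵢ(x) = Π_{j≠i} (x - xⱼ)/(xᵢ - xⱼ)

L_0(0.1) = (0.1 - (-1))/(-2 - (-1)) × (0.1 - 0)/(-2 - 0) × (0.1 - 1)/(-2 - 1) = 0.016500
L_1(0.1) = (0.1 - (-2))/(-1 - (-2)) × (0.1 - 0)/(-1 - 0) × (0.1 - 1)/(-1 - 1) = -0.094500
L_2(0.1) = (0.1 - (-2))/(0 - (-2)) × (0.1 - (-1))/(0 - (-1)) × (0.1 - 1)/(0 - 1) = 1.039500
L_3(0.1) = (0.1 - (-2))/(1 - (-2)) × (0.1 - (-1))/(1 - (-1)) × (0.1 - 0)/(1 - 0) = 0.038500

P(0.1) = (-4)×L_0(0.1) + 0×L_1(0.1) + (-4)×L_2(0.1) + 9×L_3(0.1)
P(0.1) = -3.877500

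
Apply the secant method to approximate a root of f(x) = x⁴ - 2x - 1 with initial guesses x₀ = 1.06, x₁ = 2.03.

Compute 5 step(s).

f(x) = x⁴ - 2x - 1
x₀ = 1.06, x₁ = 2.03

Secant formula: x_{n+1} = x_n - f(x_n)(x_n - x_{n-1})/(f(x_n) - f(x_{n-1}))

Iteration 1:
  f(1.060000) = -1.857523
  f(2.030000) = 11.921817
  x_2 = 2.030000 - 11.921817×(2.030000 - 1.060000)/(11.921817 - (-1.857523))
       = 1.190761
Iteration 2:
  f(2.030000) = 11.921817
  f(1.190761) = -1.371049
  x_3 = 1.190761 - (-1.371049)×(1.190761 - 2.030000)/(-1.371049 - 11.921817)
       = 1.277321
Iteration 3:
  f(1.190761) = -1.371049
  f(1.277321) = -0.892688
  x_4 = 1.277321 - (-0.892688)×(1.277321 - 1.190761)/(-0.892688 - (-1.371049))
       = 1.438855
Iteration 4:
  f(1.277321) = -0.892688
  f(1.438855) = 0.408449
  x_5 = 1.438855 - 0.408449×(1.438855 - 1.277321)/(0.408449 - (-0.892688))
       = 1.388147
Iteration 5:
  f(1.438855) = 0.408449
  f(1.388147) = -0.063150
  x_6 = 1.388147 - (-0.063150)×(1.388147 - 1.438855)/(-0.063150 - 0.408449)
       = 1.394937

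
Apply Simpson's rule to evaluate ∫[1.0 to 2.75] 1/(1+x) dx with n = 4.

f(x) = 1/(1+x)
a = 1.0, b = 2.75, n = 4
h = (b - a)/n = 0.437500

Simpson's rule: (h/3)[f(x₀) + 4f(x₁) + 2f(x₂) + ... + f(xₙ)]

x_0 = 1.0000, f(x_0) = 0.500000, coefficient = 1
x_1 = 1.4375, f(x_1) = 0.410256, coefficient = 4
x_2 = 1.8750, f(x_2) = 0.347826, coefficient = 2
x_3 = 2.3125, f(x_3) = 0.301887, coefficient = 4
x_4 = 2.7500, f(x_4) = 0.266667, coefficient = 1

I ≈ (0.437500/3) × 4.310892 = 0.628672
Exact value: 0.628609
Error: 0.000063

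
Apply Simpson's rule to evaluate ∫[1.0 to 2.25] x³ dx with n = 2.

f(x) = x³
a = 1.0, b = 2.25, n = 2
h = (b - a)/n = 0.625000

Simpson's rule: (h/3)[f(x₀) + 4f(x₁) + 2f(x₂) + ... + f(xₙ)]

x_0 = 1.0000, f(x_0) = 1.000000, coefficient = 1
x_1 = 1.6250, f(x_1) = 4.291016, coefficient = 4
x_2 = 2.2500, f(x_2) = 11.390625, coefficient = 1

I ≈ (0.625000/3) × 29.554688 = 6.157227
Exact value: 6.157227
Error: 0.000000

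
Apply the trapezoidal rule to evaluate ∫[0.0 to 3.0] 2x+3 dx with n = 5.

f(x) = 2x+3
a = 0.0, b = 3.0, n = 5
h = (b - a)/n = 0.600000

Trapezoidal rule: (h/2)[f(x₀) + 2f(x₁) + 2f(x₂) + ... + f(xₙ)]

x_0 = 0.0000, f(x_0) = 3.000000, coefficient = 1
x_1 = 0.6000, f(x_1) = 4.200000, coefficient = 2
x_2 = 1.2000, f(x_2) = 5.400000, coefficient = 2
x_3 = 1.8000, f(x_3) = 6.600000, coefficient = 2
x_4 = 2.4000, f(x_4) = 7.800000, coefficient = 2
x_5 = 3.0000, f(x_5) = 9.000000, coefficient = 1

I ≈ (0.600000/2) × 60.000000 = 18.000000
Exact value: 18.000000
Error: 0.000000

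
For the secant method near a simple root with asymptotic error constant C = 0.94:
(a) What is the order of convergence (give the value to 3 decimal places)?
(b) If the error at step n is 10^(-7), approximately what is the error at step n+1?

(a) Secant method has superlinear convergence with order φ = (1+√5)/2 ≈ 1.618.
    This means |e_{n+1}| ≈ C|e_n|^1.618.

(b) With |e_n| = 10^(-7) and C = 0.94:
    |e_{n+1}| ≈ 0.94 × (10^(-7))^1.618 = 0.94 × 10^(-11.33)

(a) ≈ 1.618 (golden ratio); (b) |e_{n+1}| ≈ 4.435e-12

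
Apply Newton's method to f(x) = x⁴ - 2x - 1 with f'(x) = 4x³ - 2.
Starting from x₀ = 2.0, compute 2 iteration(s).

f(x) = x⁴ - 2x - 1
f'(x) = 4x³ - 2
x₀ = 2.0

Newton-Raphson formula: x_{n+1} = x_n - f(x_n)/f'(x_n)

Iteration 1:
  f(2.000000) = 11.000000
  f'(2.000000) = 30.000000
  x_1 = 2.000000 - 11.000000/30.000000 = 1.633333
Iteration 2:
  f(1.633333) = 2.850372
  f'(1.633333) = 15.429481
  x_2 = 1.633333 - 2.850372/15.429481 = 1.448598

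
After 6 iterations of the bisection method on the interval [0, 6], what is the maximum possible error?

Bisection error bound: |error| ≤ (b-a)/2^n
|error| ≤ (6 - 0)/2^6 = 6/2^6
|error| ≤ 0.0937500000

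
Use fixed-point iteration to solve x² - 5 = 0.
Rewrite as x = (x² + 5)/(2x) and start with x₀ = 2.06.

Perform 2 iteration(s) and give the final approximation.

Equation: x² - 5 = 0
Fixed-point form: x = (x² + 5)/(2x)
x₀ = 2.06

x_1 = g(2.060000) = 2.243592
x_2 = g(2.243592) = 2.236081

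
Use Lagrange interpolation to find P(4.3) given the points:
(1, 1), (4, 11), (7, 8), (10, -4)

Lagrange interpolation formula:
P(x) = Σ yᵢ × Lᵢ(x)
where Lᵢ(x) = Π_{j≠i} (x - xⱼ)/(xᵢ - xⱼ)

L_0(4.3) = (4.3 - 4)/(1 - 4) × (4.3 - 7)/(1 - 7) × (4.3 - 10)/(1 - 10) = -0.028500
L_1(4.3) = (4.3 - 1)/(4 - 1) × (4.3 - 7)/(4 - 7) × (4.3 - 10)/(4 - 10) = 0.940500
L_2(4.3) = (4.3 - 1)/(7 - 1) × (4.3 - 4)/(7 - 4) × (4.3 - 10)/(7 - 10) = 0.104500
L_3(4.3) = (4.3 - 1)/(10 - 1) × (4.3 - 4)/(10 - 4) × (4.3 - 7)/(10 - 7) = -0.016500

P(4.3) = 1×L_0(4.3) + 11×L_1(4.3) + 8×L_2(4.3) + (-4)×L_3(4.3)
P(4.3) = 11.219000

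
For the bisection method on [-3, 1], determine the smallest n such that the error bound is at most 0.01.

We need (b-a)/2^n ≤ 0.01
(1 - (-3))/2^n ≤ 0.01
4/2^n ≤ 0.01
2^n ≥ 400
n ≥ log₂(400) = 8.64
n ≥ 9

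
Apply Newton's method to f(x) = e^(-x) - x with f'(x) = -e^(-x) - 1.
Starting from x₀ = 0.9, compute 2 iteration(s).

f(x) = e^(-x) - x
f'(x) = -e^(-x) - 1
x₀ = 0.9

Newton-Raphson formula: x_{n+1} = x_n - f(x_n)/f'(x_n)

Iteration 1:
  f(0.900000) = -0.493430
  f'(0.900000) = -1.406570
  x_1 = 0.900000 - (-0.493430)/(-1.406570) = 0.549196
Iteration 2:
  f(0.549196) = 0.028218
  f'(0.549196) = -1.577414
  x_2 = 0.549196 - 0.028218/(-1.577414) = 0.567085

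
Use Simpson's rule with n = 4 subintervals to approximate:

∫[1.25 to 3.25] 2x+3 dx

f(x) = 2x+3
a = 1.25, b = 3.25, n = 4
h = (b - a)/n = 0.500000

Simpson's rule: (h/3)[f(x₀) + 4f(x₁) + 2f(x₂) + ... + f(xₙ)]

x_0 = 1.2500, f(x_0) = 5.500000, coefficient = 1
x_1 = 1.7500, f(x_1) = 6.500000, coefficient = 4
x_2 = 2.2500, f(x_2) = 7.500000, coefficient = 2
x_3 = 2.7500, f(x_3) = 8.500000, coefficient = 4
x_4 = 3.2500, f(x_4) = 9.500000, coefficient = 1

I ≈ (0.500000/3) × 90.000000 = 15.000000
Exact value: 15.000000
Error: 0.000000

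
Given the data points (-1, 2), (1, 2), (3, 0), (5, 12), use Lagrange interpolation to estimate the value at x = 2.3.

Lagrange interpolation formula:
P(x) = Σ yᵢ × Lᵢ(x)
where Lᵢ(x) = Π_{j≠i} (x - xⱼ)/(xᵢ - xⱼ)

L_0(2.3) = (2.3 - 1)/(-1 - 1) × (2.3 - 3)/(-1 - 3) × (2.3 - 5)/(-1 - 5) = -0.051188
L_1(2.3) = (2.3 - (-1))/(1 - (-1)) × (2.3 - 3)/(1 - 3) × (2.3 - 5)/(1 - 5) = 0.389813
L_2(2.3) = (2.3 - (-1))/(3 - (-1)) × (2.3 - 1)/(3 - 1) × (2.3 - 5)/(3 - 5) = 0.723937
L_3(2.3) = (2.3 - (-1))/(5 - (-1)) × (2.3 - 1)/(5 - 1) × (2.3 - 3)/(5 - 3) = -0.062563

P(2.3) = 2×L_0(2.3) + 2×L_1(2.3) + 0×L_2(2.3) + 12×L_3(2.3)
P(2.3) = -0.073500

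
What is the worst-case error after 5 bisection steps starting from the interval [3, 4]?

Bisection error bound: |error| ≤ (b-a)/2^n
|error| ≤ (4 - 3)/2^5 = 1/2^5
|error| ≤ 0.0312500000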